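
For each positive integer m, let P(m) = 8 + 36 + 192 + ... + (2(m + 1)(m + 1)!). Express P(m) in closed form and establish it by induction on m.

We claim P(m) = 2(m + 2)! - 4 for all m ≥ 1.
When m = 1: P(1) = 8, and the closed form gives 8. They agree.
Suppose the result is true for m = p, so P(p) = 2(p + 2)! - 4.
Then P(p+1) = P(p) + (2(p + 2)(p + 2)!) = (2(p + 2)! - 4) + (2(p + 2)(p + 2)!).
Simplifying, P(p+1) = 2((p+1) + 2)! - 4,
which is the closed form with m = p+1.
This completes the induction.

P(m) = 2(m + 2)! - 4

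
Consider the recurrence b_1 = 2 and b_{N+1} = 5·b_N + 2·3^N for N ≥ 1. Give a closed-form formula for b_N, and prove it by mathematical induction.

Computing the first terms: b_1 = 2, b_2 = 16, b_3 = 98. This suggests b_N = -3^N + 5^N.
Base step (N = 1): the formula gives 2 = 2 = b_1.
Inductive step: assume the claim holds for N = m, so b_m = -3^m + 5^m.
Then b_{m+1} = 5·b_m + 2·3^m = 5·(-3^m + 5^m) + 2·3^m = -3^(m + 1) + 5^(m + 1),
which is the claimed formula at N = m+1.
Hence, by induction on N, the claim holds for every N ≥ 1.

b_N = -3^N + 5^N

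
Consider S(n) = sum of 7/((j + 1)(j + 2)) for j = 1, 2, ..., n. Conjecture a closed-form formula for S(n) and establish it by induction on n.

S(n) = 7n/(2(n + 2))

We claim S(n) = 7n/(2(n + 2)) for all n ≥ 1.
Base case (n = 1): S(1) = 7/6, and the closed form gives 7/6. They agree.
Inductive step: suppose the statement holds for some j ≥ 1, so S(j) = 7j/(2(j + 2)).
Then S(j+1) = S(j) + (7/((j + 2)(j + 3))) = (7j/(2(j + 2))) + (7/((j + 2)(j + 3))).
Simplifying, S(j+1) = 7(j + 1)/(2(j + 3)) = 7(j+1)/(2((j+1) + 2)),
which is the closed form with n = j+1.
This completes the induction.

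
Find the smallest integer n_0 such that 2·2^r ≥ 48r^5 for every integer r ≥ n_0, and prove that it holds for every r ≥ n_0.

At r = 28: 536870912 < 826097664, so the inequality fails and n_0 ≥ 29. We prove 2·2^r ≥ 48r^5 for all r ≥ 29.
Base step (r = 29): 2·2^r = 1073741824 and 48r^5 = 984535152, so 1073741824 ≥ 984535152.
Inductive step: assume the claim holds for r = m, so 2·2^m ≥ 48m^5.
Then 2·2^(m + 1) = 2·(2·2^m) ≥ 2·(48m^5).
Also, for m ≥ 29 we have 2·(48m^5) ≥ 48(m+1)^5, since 2 ≥ (1 + 1/m)^5 for all m ≥ 29.
Combining, 2·2^(m + 1) ≥ 48(m+1)^5.
By induction, the statement is established for all r ≥ 29.
Hence the smallest such n_0 is 29.

n_0 = 29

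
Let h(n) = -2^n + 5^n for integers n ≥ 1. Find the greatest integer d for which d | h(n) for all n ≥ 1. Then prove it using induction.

d = 3

Computing the first values: h(1) = 3 and h(2) = 21; gcd(3, 21) = 3, so d ≤ 3.
We prove 3 | -2^n + 5^n for all n ≥ 1 by induction on n.
Base step (n = 1): h(1) = 3 = 3·(1), so 3 | h(1).
Inductive step: assume the claim holds for n = k, i.e. 3 | h(k). Then
5^{k+1} − 2^{k+1} = 5·5^k − 2·2^k = 5·(5^k − 2^k) + (3)·2^k. The first term is divisible by 3 by the inductive hypothesis, and the second term (3)·2^k is divisible by 3 since 3 | 3. Hence 3 | h(k+1).
By the principle of mathematical induction, the result holds for all n ≥ 1.
Therefore the largest such d is 3.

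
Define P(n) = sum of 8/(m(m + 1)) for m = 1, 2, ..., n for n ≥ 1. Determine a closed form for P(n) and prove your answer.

We claim P(n) = 8n/(n + 1) for all n ≥ 1.
For the base case n = 1: P(1) = 4, and the closed form gives 4. They agree.
Suppose the result is true for n = m, so P(m) = 8m/(m + 1).
Then P(m+1) = P(m) + (8/((m + 1)(m + 2))) = (8m/(m + 1)) + (8/((m + 1)(m + 2))).
Simplifying, P(m+1) = 8(m + 1)/(m + 2) = 8(m+1)/((m+1) + 1),
which is the closed form with n = m+1.
This completes the induction.

P(n) = 8n/(n + 1)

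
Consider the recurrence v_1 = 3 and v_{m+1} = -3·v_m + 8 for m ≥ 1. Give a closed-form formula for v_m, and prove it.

v_m = (-3)^(m - 1) + 2

Computing the first terms: v_1 = 3, v_2 = -1, v_3 = 11. This suggests v_m = (-3)^(m - 1) + 2.
Base step (m = 1): the formula gives 3 = 3 = v_1.
Inductive step: assume the claim holds for m = j, so v_j = (-3)^(j - 1) + 2.
Then v_{j+1} = -3·v_j + 8 = -3·((-3)^(j - 1) + 2) + 8 = (-3)^j + 2 = (-3)^((j+1) - 1) + 2,
which is the claimed formula at m = j+1.
By induction, the statement is established for all m ≥ 1.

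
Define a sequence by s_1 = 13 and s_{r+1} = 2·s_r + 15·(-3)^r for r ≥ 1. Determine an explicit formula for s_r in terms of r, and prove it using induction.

Computing the first terms: s_1 = 13, s_2 = -19, s_3 = 97. This suggests s_r = (-3)^(r + 1) + 2^(r + 1).
When r = 1: the formula gives 13 = 13 = s_1.
For the inductive step, assume it holds for an arbitrary m ≥ 1, so s_m = (-3)^(m + 1) + 2^(m + 1).
Then s_{m+1} = 2·s_m + 15·(-3)^m = 2·((-3)^(m + 1) + 2^(m + 1)) + 15·(-3)^m = (-3)^(m + 2) + 2^(m + 2) = (-3)^((m+1) + 1) + 2^((m+1) + 1),
which is the claimed formula at r = m+1.
This completes the induction.

s_r = (-3)^(r + 1) + 2^(r + 1)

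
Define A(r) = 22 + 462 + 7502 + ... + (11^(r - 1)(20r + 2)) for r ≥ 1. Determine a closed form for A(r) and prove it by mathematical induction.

We claim A(r) = 2·11^r·r for all r ≥ 1.
When r = 1: A(1) = 22, and the closed form gives 22. They agree.
Inductive step: assume the claim holds for r = m, so A(m) = 2·11^m·m.
Then A(m+1) = A(m) + (11^m(20m + 22)) = (2·11^m·m) + (11^m(20m + 22)).
Simplifying, A(m+1) = 22·11^m(m + 1) = 2·11^(m+1)·(m+1),
which is the closed form with r = m+1.
This completes the induction.

A(r) = 2·11^r·r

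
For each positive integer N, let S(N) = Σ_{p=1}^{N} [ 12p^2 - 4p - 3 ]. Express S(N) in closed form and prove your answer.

We claim S(N) = N(2N - 1)(2N + 3) for all N ≥ 1.
Base step (N = 1): S(1) = 5, and the closed form gives 5. They agree.
Inductive step: assume the claim holds for N = p, so S(p) = p(4p^2 + 4p - 3).
Then S(p+1) = S(p) + (12p^2 + 20p + 5) = (p(4p^2 + 4p - 3)) + (12p^2 + 20p + 5).
Simplifying, S(p+1) = (p + 1)(2p + 1)(2p + 5) = (p+1)(2(p+1) - 1)(2(p+1) + 3),
which is the closed form with N = p+1.
By the principle of mathematical induction, the result holds for all N ≥ 1.

S(N) = N(2N - 1)(2N + 3)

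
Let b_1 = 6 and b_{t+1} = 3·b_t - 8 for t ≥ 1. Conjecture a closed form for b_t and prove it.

Computing the first terms: b_1 = 6, b_2 = 10, b_3 = 22. This suggests b_t = 2·3^(t - 1) + 4.
When t = 1: the formula gives 6 = 6 = b_1.
Inductive step: suppose the statement holds for some k ≥ 1, so b_k = 2·3^(k - 1) + 4.
Then b_{k+1} = 3·b_k - 8 = 3·(2·3^(k - 1) + 4) - 8 = 2·3^k + 4 = 2·3^((k+1) - 1) + 4,
which is the claimed formula at t = k+1.
By the principle of mathematical induction, the result holds for all t ≥ 1.

b_t = 2·3^(t - 1) + 4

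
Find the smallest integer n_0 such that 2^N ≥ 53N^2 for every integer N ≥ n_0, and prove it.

At N = 13: 8192 < 8957, so the inequality fails and n_0 ≥ 14. We prove 2^N ≥ 53N^2 for all N ≥ 14.
Base step (N = 14): 2^N = 16384 and 53N^2 = 10388, so 16384 ≥ 10388.
Inductive step: assume the claim holds for N = m, so 2^m ≥ 53m^2.
Then 2^(m + 1) = 2·(2^m) ≥ 2·(53m^2).
Also, for m ≥ 14 we have 2·(53m^2) ≥ 53(m+1)^2, since 2 ≥ (1 + 1/m)^2 for all m ≥ 14.
Combining, 2^(m + 1) ≥ 53(m+1)^2.
By induction, the statement is established for all N ≥ 14.
Hence the smallest such n_0 is 14.

n_0 = 14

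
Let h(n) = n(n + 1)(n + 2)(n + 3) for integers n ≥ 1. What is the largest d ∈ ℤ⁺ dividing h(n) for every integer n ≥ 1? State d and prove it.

d = 24

Computing the first values: h(1) = 24 and h(2) = 120; gcd(24, 120) = 24, so d ≤ 24.
We prove 24 | n(n + 1)(n + 2)(n + 3) for all n ≥ 1 by induction on n.
Base step (n = 1): h(1) = 24 = 24·(1), so 24 | h(1).
For the inductive step, assume it holds for an arbitrary m ≥ 1, i.e. 24 | h(m). Then
h(m+1) − h(m) = (m+1)·(m+2)·(m+3)·(m+4) − m·(m+1)·(m+2)·(m+3) = (m+1)·(m+2)·(m+3)·[(m+4) − m] = 4·(m+1)·(m+2)·(m+3). The product of 3 consecutive integers is divisible by (3)! = 6, so h(m+1) − h(m) is divisible by 4·6 = 24. By the inductive hypothesis 24 | h(m), hence 24 | h(m+1).
By induction, the statement is established for all n ≥ 1.
Therefore the largest such d is 24.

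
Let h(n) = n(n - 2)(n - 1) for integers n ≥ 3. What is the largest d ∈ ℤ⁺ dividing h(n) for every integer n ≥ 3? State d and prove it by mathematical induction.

Computing the first values: h(3) = 6 and h(4) = 24; gcd(6, 24) = 6, so d ≤ 6.
We prove 6 | n(n - 2)(n - 1) for all n ≥ 3 by induction on n.
When n = 3: h(3) = 6 = 6·(1), so 6 | h(3).
For the inductive step, assume it holds for an arbitrary i ≥ 3, i.e. 6 | h(i). Then
h(i+1) − h(i) = (i-1)·i·(i+1) − (i-2)·(i-1)·i = (i-1)·i·[(i+1) − (i-2)] = 3·(i-1)·i. The product of 2 consecutive integers is divisible by (2)! = 2, so h(i+1) − h(i) is divisible by 3·2 = 6. By the inductive hypothesis 6 | h(i), hence 6 | h(i+1).
This completes the induction.
Therefore the largest such d is 6.

d = 6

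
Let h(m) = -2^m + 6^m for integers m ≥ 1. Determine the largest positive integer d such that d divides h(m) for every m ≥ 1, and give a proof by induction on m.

d = 4

Computing the first values: h(1) = 4 and h(2) = 32; gcd(4, 32) = 4, so d ≤ 4.
We prove 4 | -2^m + 6^m for all m ≥ 1 by induction on m.
For the base case m = 1: h(1) = 4 = 4·(1), so 4 | h(1).
Inductive step: suppose the statement holds for some r ≥ 1, i.e. 4 | h(r). Then
6^{r+1} − 2^{r+1} = 6·6^r − 2·2^r = 6·(6^r − 2^r) + (4)·2^r. The first term is divisible by 4 by the inductive hypothesis, and the second term (4)·2^r is divisible by 4 since 4 | 4. Hence 4 | h(r+1).
By induction, the statement is established for all m ≥ 1.
Therefore the largest such d is 4.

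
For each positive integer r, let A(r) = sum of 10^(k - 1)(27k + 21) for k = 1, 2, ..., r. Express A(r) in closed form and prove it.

We claim A(r) = 10^r(3r + 2) - 2 for all r ≥ 1.
Base case (r = 1): A(1) = 48, and the closed form gives 48. They agree.
For the inductive step, assume it holds for an arbitrary k ≥ 1, so A(k) = 10^k(3k + 2) - 2.
Then A(k+1) = A(k) + (10^k(27k + 48)) = (10^k(3k + 2) - 2) + (10^k(27k + 48)).
Simplifying, A(k+1) = 30·10^k·k + 50·10^k - 2 = 10^(k+1)(3(k+1) + 2) - 2,
which is the closed form with r = k+1.
By induction, the statement is established for all r ≥ 1.

A(r) = 10^r(3r + 2) - 2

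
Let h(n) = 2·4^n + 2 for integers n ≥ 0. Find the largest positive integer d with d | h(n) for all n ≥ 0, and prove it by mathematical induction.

d = 2

Computing the first values: h(0) = 4 and h(1) = 10; gcd(4, 10) = 2, so d ≤ 2.
We prove 2 | 2·4^n + 2 for all n ≥ 0 by induction on n.
For the base case n = 0: h(0) = 4 = 2·(2), so 2 | h(0).
Inductive step: assume the claim holds for n = p, i.e. 2 | h(p). Then
h(p+1) = 2·4^(p+1) + 2 = 4·(2·4^p + 2) - 6 = 4·h(p) - 6. The first term is divisible by 2 by the inductive hypothesis, and -6 is divisible by 2. Hence 2 | h(p+1).
This completes the induction.
Therefore the largest such d is 2.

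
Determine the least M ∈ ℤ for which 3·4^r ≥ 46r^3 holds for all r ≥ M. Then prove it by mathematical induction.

M = 6

At r = 5: 3072 < 5750, so the inequality fails and M ≥ 6. We prove 3·4^r ≥ 46r^3 for all r ≥ 6.
Base step (r = 6): 3·4^r = 12288 and 46r^3 = 9936, so 12288 ≥ 9936.
For the inductive step, assume it holds for an arbitrary k ≥ 6, so 3·4^k ≥ 46k^3.
Then 3·4^(k + 1) = 4·(3·4^k) ≥ 4·(46k^3).
Also, for k ≥ 6 we have 4·(46k^3) ≥ 46(k+1)^3, since 4 ≥ (1 + 1/k)^3 for all k ≥ 6.
Combining, 3·4^(k + 1) ≥ 46(k+1)^3.
Hence, by induction on r, the claim holds for every r ≥ 6.
Hence the smallest such M is 6.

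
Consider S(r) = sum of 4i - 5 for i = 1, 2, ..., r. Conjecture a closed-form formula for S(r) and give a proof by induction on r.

S(r) = r(2r - 3)

We claim S(r) = r(2r - 3) for all r ≥ 1.
Base step (r = 1): S(1) = -1, and the closed form gives -1. They agree.
Inductive step: suppose the statement holds for some i ≥ 1, so S(i) = i(2i - 3).
Then S(i+1) = S(i) + (4i - 1) = (i(2i - 3)) + (4i - 1).
Simplifying, S(i+1) = (i + 1)(2i - 1) = (i+1)(2(i+1) - 3),
which is the closed form with r = i+1.
Hence, by induction on r, the claim holds for every r ≥ 1.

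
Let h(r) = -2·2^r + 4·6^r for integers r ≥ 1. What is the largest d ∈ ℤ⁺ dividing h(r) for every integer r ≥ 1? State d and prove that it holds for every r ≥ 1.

Computing the first values: h(1) = 20 and h(2) = 136; gcd(20, 136) = 4, so d ≤ 4.
We prove 4 | -2·2^r + 4·6^r for all r ≥ 1 by induction on r.
For the base case r = 1: h(1) = 20 = 4·(5), so 4 | h(1).
For the inductive step, assume it holds for an arbitrary i ≥ 1, i.e. 4 | h(i). Then
h(i+1) − 6·h(i) = (-2·2^(i+1) + 4·6^(i+1)) − 6·(-2·2^i + 4·6^i) = (-2)·2^i·(2 − 6) = (8)·2^i. Since 4 | h(i) by the inductive hypothesis, 4 | 6·h(i); and 4 | 8 since 8 = 4·2. Therefore 4 | h(i+1).
Hence, by induction on r, the claim holds for every r ≥ 1.
Therefore the largest such d is 4.

d = 4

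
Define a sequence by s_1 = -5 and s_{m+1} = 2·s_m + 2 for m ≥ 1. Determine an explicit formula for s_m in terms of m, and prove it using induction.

s_m = -3·2^(m - 1) - 2

Computing the first terms: s_1 = -5, s_2 = -8, s_3 = -14. This suggests s_m = -3·2^(m - 1) - 2.
Base step (m = 1): the formula gives -5 = -5 = s_1.
Suppose the result is true for m = r, so s_r = -3·2^(r - 1) - 2.
Then s_{r+1} = 2·s_r + 2 = 2·(-3·2^(r - 1) - 2) + 2 = -3·2^r - 2 = -3·2^((r+1) - 1) - 2,
which is the claimed formula at m = r+1.
Hence, by induction on m, the claim holds for every m ≥ 1.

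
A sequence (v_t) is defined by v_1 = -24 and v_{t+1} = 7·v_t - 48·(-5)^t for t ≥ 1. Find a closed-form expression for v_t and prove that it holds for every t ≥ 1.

v_t = 4(-5)^t - 4·7^(t - 1)

Computing the first terms: v_1 = -24, v_2 = 72, v_3 = -696. This suggests v_t = 4(-5)^t - 4·7^(t - 1).
When t = 1: the formula gives -24 = -24 = v_1.
Inductive step: assume the claim holds for t = r, so v_r = 4(-5)^r - 4·7^(r - 1).
Then v_{r+1} = 7·v_r - 48·(-5)^r = 7·(4(-5)^r - 4·7^(r - 1)) - 48·(-5)^r = 4(-5)^(r + 1) - 4·7^r = 4(-5)^(r+1) - 4·7^((r+1) - 1),
which is the claimed formula at t = r+1.
This completes the induction.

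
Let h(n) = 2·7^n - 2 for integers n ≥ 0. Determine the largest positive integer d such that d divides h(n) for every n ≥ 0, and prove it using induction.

d = 12

Computing the first values: h(0) = 0 and h(1) = 12; gcd(0, 12) = 12, so d ≤ 12.
We prove 12 | 2·7^n - 2 for all n ≥ 0 by induction on n.
For the base case n = 0: h(0) = 0 = 12·(0), so 12 | h(0).
Inductive step: assume the claim holds for n = p, i.e. 12 | h(p). Then
h(p+1) = 2·7^(p+1) - 2 = 7·(2·7^p - 2) + 12 = 7·h(p) + 12. The first term is divisible by 12 by the inductive hypothesis, and 12 is divisible by 12. Hence 12 | h(p+1).
By the principle of mathematical induction, the result holds for all n ≥ 0.
Therefore the largest such d is 12.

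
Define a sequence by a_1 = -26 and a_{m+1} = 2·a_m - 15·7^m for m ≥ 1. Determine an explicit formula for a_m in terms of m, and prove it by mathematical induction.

a_m = -5·2^(m - 1) - 3·7^m

Computing the first terms: a_1 = -26, a_2 = -157, a_3 = -1049. This suggests a_m = -5·2^(m - 1) - 3·7^m.
Base step (m = 1): the formula gives -26 = -26 = a_1.
Inductive step: suppose the statement holds for some k ≥ 1, so a_k = -5·2^(k - 1) - 3·7^k.
Then a_{k+1} = 2·a_k - 15·7^k = 2·(-5·2^(k - 1) - 3·7^k) - 15·7^k = -5·2^k - 3·7^(k + 1) = -5·2^((k+1) - 1) - 3·7^(k+1),
which is the claimed formula at m = k+1.
Hence, by induction on m, the claim holds for every m ≥ 1.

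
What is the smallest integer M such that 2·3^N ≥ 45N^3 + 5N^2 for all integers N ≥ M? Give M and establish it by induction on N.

At N = 8: 13122 < 23360, so the inequality fails and M ≥ 9. We prove 2·3^N ≥ 45N^3 + 5N^2 for all N ≥ 9.
Base step (N = 9): 2·3^N = 39366 and 45N^3 + 5N^2 = 33210, so 39366 ≥ 33210.
Suppose the result is true for N = i, so 2·3^i ≥ 45i^3 + 5i^2.
Then 2·3^(i + 1) = 3·(2·3^i) ≥ 3·(45i^3 + 5i^2).
Also, for i ≥ 9 we have 3·(45i^3 + 5i^2) ≥ 45(i+1)^3 + 5(i+1)^2, since 3·(45i^3 + 5i^2) − (45(i+1)^3 + 5(i+1)^2) = 90i^3 - 125i^2 - 145i - 50, which is nonnegative for all i ≥ 9.
Combining, 2·3^(i + 1) ≥ 45(i+1)^3 + 5(i+1)^2.
This completes the induction.
Hence the smallest such M is 9.

M = 9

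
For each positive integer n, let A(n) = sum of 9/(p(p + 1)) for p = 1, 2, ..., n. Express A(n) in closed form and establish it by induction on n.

We claim A(n) = 9n/(n + 1) for all n ≥ 1.
When n = 1: A(1) = 9/2, and the closed form gives 9/2. They agree.
Suppose the result is true for n = p, so A(p) = 9p/(p + 1).
Then A(p+1) = A(p) + (9/((p + 1)(p + 2))) = (9p/(p + 1)) + (9/((p + 1)(p + 2))).
Simplifying, A(p+1) = 9(p + 1)/(p + 2) = 9(p+1)/((p+1) + 1),
which is the closed form with n = p+1.
This completes the induction.

A(n) = 9n/(n + 1)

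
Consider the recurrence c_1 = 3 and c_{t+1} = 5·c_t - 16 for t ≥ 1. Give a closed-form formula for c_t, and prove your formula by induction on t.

Computing the first terms: c_1 = 3, c_2 = -1, c_3 = -21. This suggests c_t = -5^(t - 1) + 4.
When t = 1: the formula gives 3 = 3 = c_1.
Inductive step: suppose the statement holds for some j ≥ 1, so c_j = -5^(j - 1) + 4.
Then c_{j+1} = 5·c_j - 16 = 5·(-5^(j - 1) + 4) - 16 = -5^j + 4 = -5^((j+1) - 1) + 4,
which is the claimed formula at t = j+1.
Hence, by induction on t, the claim holds for every t ≥ 1.

c_t = -5^(t - 1) + 4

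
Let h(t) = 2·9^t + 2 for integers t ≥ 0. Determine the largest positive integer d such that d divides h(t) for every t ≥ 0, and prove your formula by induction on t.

Computing the first values: h(0) = 4 and h(1) = 20; gcd(4, 20) = 4, so d ≤ 4.
We prove 4 | 2·9^t + 2 for all t ≥ 0 by induction on t.
Base case (t = 0): h(0) = 4 = 4·(1), so 4 | h(0).
Inductive step: assume the claim holds for t = i, i.e. 4 | h(i). Then
h(i+1) = 2·9^(i+1) + 2 = 9·(2·9^i + 2) - 16 = 9·h(i) - 16. The first term is divisible by 4 by the inductive hypothesis, and -16 is divisible by 4. Hence 4 | h(i+1).
By the principle of mathematical induction, the result holds for all t ≥ 0.
Therefore the largest such d is 4.

d = 4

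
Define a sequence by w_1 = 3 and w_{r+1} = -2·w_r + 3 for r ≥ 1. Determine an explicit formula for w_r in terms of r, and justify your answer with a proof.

w_r = -(-2)^r + 1

Computing the first terms: w_1 = 3, w_2 = -3, w_3 = 9. This suggests w_r = -(-2)^r + 1.
When r = 1: the formula gives 3 = 3 = w_1.
Suppose the result is true for r = i, so w_i = -(-2)^i + 1.
Then w_{i+1} = -2·w_i + 3 = -2·(-(-2)^i + 1) + 3 = -(-2)^(i + 1) + 1,
which is the claimed formula at r = i+1.
This completes the induction.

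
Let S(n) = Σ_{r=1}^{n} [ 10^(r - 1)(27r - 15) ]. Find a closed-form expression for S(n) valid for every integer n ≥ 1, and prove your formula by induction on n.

S(n) = 10^n(3n - 2) + 2

We claim S(n) = 10^n(3n - 2) + 2 for all n ≥ 1.
Base step (n = 1): S(1) = 12, and the closed form gives 12. They agree.
For the inductive step, assume it holds for an arbitrary r ≥ 1, so S(r) = 10^r(3r - 2) + 2.
Then S(r+1) = S(r) + (10^r(27r + 12)) = (10^r(3r - 2) + 2) + (10^r(27r + 12)).
Simplifying, S(r+1) = 30·10^r·r + 10·10^r + 2 = 10^(r+1)(3(r+1) - 2) + 2,
which is the closed form with n = r+1.
By induction, the statement is established for all n ≥ 1.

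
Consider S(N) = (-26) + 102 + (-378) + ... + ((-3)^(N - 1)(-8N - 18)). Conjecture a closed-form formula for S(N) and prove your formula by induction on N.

S(N) = (-3)^N(2N + 5) - 5

We claim S(N) = (-3)^N(2N + 5) - 5 for all N ≥ 1.
For the base case N = 1: S(1) = -26, and the closed form gives -26. They agree.
Inductive step: assume the claim holds for N = j, so S(j) = (-3)^j(2j + 5) - 5.
Then S(j+1) = S(j) + ((-3)^j(-8j - 26)) = ((-3)^j(2j + 5) - 5) + ((-3)^j(-8j - 26)).
Simplifying, S(j+1) = -6(-3)^j·j - 21(-3)^j - 5 = (-3)^(j+1)(2(j+1) + 5) - 5,
which is the closed form with N = j+1.
Hence, by induction on N, the claim holds for every N ≥ 1.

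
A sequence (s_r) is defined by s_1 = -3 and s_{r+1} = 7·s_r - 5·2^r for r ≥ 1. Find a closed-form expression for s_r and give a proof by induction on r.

Computing the first terms: s_1 = -3, s_2 = -31, s_3 = -237. This suggests s_r = 2^r - 5·7^(r - 1).
Base step (r = 1): the formula gives -3 = -3 = s_1.
Suppose the result is true for r = i, so s_i = 2^i - 5·7^(i - 1).
Then s_{i+1} = 7·s_i - 5·2^i = 7·(2^i - 5·7^(i - 1)) - 5·2^i = 2^(i + 1) - 5·7^i = 2^(i+1) - 5·7^((i+1) - 1),
which is the claimed formula at r = i+1.
By the principle of mathematical induction, the result holds for all r ≥ 1.

s_r = 2^r - 5·7^(r - 1)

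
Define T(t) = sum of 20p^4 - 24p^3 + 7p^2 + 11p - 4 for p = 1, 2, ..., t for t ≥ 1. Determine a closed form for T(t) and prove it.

T(t) = t(4t^4 + 4t^3 - 3t^2 + 3t + 2)

We claim T(t) = t(4t^4 + 4t^3 - 3t^2 + 3t + 2) for all t ≥ 1.
Base step (t = 1): T(1) = 10, and the closed form gives 10. They agree.
Inductive step: assume the claim holds for t = p, so T(p) = p(4p^4 + 4p^3 - 3p^2 + 3p + 2).
Then T(p+1) = T(p) + (20p^4 + 56p^3 + 55p^2 + 33p + 10) = (p(4p^4 + 4p^3 - 3p^2 + 3p + 2)) + (20p^4 + 56p^3 + 55p^2 + 33p + 10).
Simplifying, T(p+1) = (p + 1)(4p^4 + 20p^3 + 33p^2 + 25p + 10) = (p+1)(4(p+1)^4 + 4(p+1)^3 - 3(p+1)^2 + 3(p+1) + 2),
which is the closed form with t = p+1.
Hence, by induction on t, the claim holds for every t ≥ 1.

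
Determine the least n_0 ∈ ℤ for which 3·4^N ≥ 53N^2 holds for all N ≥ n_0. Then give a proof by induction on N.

n_0 = 5

At N = 4: 768 < 848, so the inequality fails and n_0 ≥ 5. We prove 3·4^N ≥ 53N^2 for all N ≥ 5.
Base case (N = 5): 3·4^N = 3072 and 53N^2 = 1325, so 3072 ≥ 1325.
Suppose the result is true for N = p, so 3·4^p ≥ 53p^2.
Then 3·4^(p + 1) = 4·(3·4^p) ≥ 4·(53p^2).
Also, for p ≥ 5 we have 4·(53p^2) ≥ 53(p+1)^2, since 4 ≥ (1 + 1/p)^2 for all p ≥ 5.
Combining, 3·4^(p + 1) ≥ 53(p+1)^2.
This completes the induction.
Hence the smallest such n_0 is 5.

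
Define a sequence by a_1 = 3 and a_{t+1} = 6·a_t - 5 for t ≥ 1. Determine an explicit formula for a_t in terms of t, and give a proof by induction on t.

a_t = 2·6^(t - 1) + 1

Computing the first terms: a_1 = 3, a_2 = 13, a_3 = 73. This suggests a_t = 2·6^(t - 1) + 1.
Base step (t = 1): the formula gives 3 = 3 = a_1.
Inductive step: suppose the statement holds for some r ≥ 1, so a_r = 2·6^(r - 1) + 1.
Then a_{r+1} = 6·a_r - 5 = 6·(2·6^(r - 1) + 1) - 5 = 2·6^r + 1 = 2·6^((r+1) - 1) + 1,
which is the claimed formula at t = r+1.
By induction, the statement is established for all t ≥ 1.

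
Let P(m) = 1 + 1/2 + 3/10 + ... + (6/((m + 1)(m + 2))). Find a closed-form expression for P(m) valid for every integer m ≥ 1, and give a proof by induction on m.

We claim P(m) = 3m/(m + 2) for all m ≥ 1.
When m = 1: P(1) = 1, and the closed form gives 1. They agree.
Inductive step: assume the claim holds for m = j, so P(j) = 3j/(j + 2).
Then P(j+1) = P(j) + (6/((j + 2)(j + 3))) = (3j/(j + 2)) + (6/((j + 2)(j + 3))).
Simplifying, P(j+1) = 3(j + 1)/(j + 3) = 3(j+1)/((j+1) + 2),
which is the closed form with m = j+1.
By induction, the statement is established for all m ≥ 1.

P(m) = 3m/(m + 2)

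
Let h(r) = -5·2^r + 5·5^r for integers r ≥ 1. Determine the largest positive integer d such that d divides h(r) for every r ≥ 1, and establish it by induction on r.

Computing the first values: h(1) = 15 and h(2) = 105; gcd(15, 105) = 15, so d ≤ 15.
We prove 15 | -5·2^r + 5·5^r for all r ≥ 1 by induction on r.
When r = 1: h(1) = 15 = 15·(1), so 15 | h(1).
Suppose the result is true for r = i, i.e. 15 | h(i). Then
h(i+1) − 5·h(i) = (-5·2^(i+1) + 5·5^(i+1)) − 5·(-5·2^i + 5·5^i) = (-5)·2^i·(2 − 5) = (15)·2^i. Since 15 | h(i) by the inductive hypothesis, 15 | 5·h(i); and 15 | 15 since 15 = 15·1. Therefore 15 | h(i+1).
Hence, by induction on r, the claim holds for every r ≥ 1.
Therefore the largest such d is 15.

d = 15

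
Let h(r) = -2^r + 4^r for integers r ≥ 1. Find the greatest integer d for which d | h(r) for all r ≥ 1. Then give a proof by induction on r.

Computing the first values: h(1) = 2 and h(2) = 12; gcd(2, 12) = 2, so d ≤ 2.
We prove 2 | -2^r + 4^r for all r ≥ 1 by induction on r.
Base case (r = 1): h(1) = 2 = 2·(1), so 2 | h(1).
Inductive step: suppose the statement holds for some k ≥ 1, i.e. 2 | h(k). Then
4^{k+1} − 2^{k+1} = 4·4^k − 2·2^k = 4·(4^k − 2^k) + (2)·2^k. The first term is divisible by 2 by the inductive hypothesis, and the second term (2)·2^k is divisible by 2 since 2 | 2. Hence 2 | h(k+1).
Hence, by induction on r, the claim holds for every r ≥ 1.
Therefore the largest such d is 2.

d = 2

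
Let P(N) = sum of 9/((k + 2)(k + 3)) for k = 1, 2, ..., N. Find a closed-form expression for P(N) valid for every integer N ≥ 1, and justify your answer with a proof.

P(N) = 3N/(N + 3)

We claim P(N) = 3N/(N + 3) for all N ≥ 1.
For the base case N = 1: P(1) = 3/4, and the closed form gives 3/4. They agree.
For the inductive step, assume it holds for an arbitrary k ≥ 1, so P(k) = 3k/(k + 3).
Then P(k+1) = P(k) + (9/((k + 3)(k + 4))) = (3k/(k + 3)) + (9/((k + 3)(k + 4))).
Simplifying, P(k+1) = 3(k + 1)/(k + 4) = 3(k+1)/((k+1) + 3),
which is the closed form with N = k+1.
This completes the induction.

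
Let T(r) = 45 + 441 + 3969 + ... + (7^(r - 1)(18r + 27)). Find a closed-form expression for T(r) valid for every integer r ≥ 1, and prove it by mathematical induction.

T(r) = 7^r(3r + 4) - 4

We claim T(r) = 7^r(3r + 4) - 4 for all r ≥ 1.
For the base case r = 1: T(1) = 45, and the closed form gives 45. They agree.
Suppose the result is true for r = p, so T(p) = 7^p(3p + 4) - 4.
Then T(p+1) = T(p) + (7^p(18p + 45)) = (7^p(3p + 4) - 4) + (7^p(18p + 45)).
Simplifying, T(p+1) = 21·7^p·p + 49·7^p - 4 = 7^(p+1)(3(p+1) + 4) - 4,
which is the closed form with r = p+1.
This completes the induction.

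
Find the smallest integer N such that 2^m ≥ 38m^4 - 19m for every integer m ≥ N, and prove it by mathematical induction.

At m = 23: 8388608 < 10633521, so the inequality fails and N ≥ 24. We prove 2^m ≥ 38m^4 - 19m for all m ≥ 24.
When m = 24: 2^m = 16777216 and 38m^4 - 19m = 12607032, so 16777216 ≥ 12607032.
For the inductive step, assume it holds for an arbitrary i ≥ 24, so 2^i ≥ 38i^4 - 19i.
Then 2^(i + 1) = 2·(2^i) ≥ 2·(38i^4 - 19i).
Also, for i ≥ 24 we have 2·(38i^4 - 19i) ≥ 38(i+1)^4 - 19(i+1), since 2·(38i^4 - 19i) − (38(i+1)^4 - 19(i+1)) = 38i^4 - 152i^3 - 228i^2 - 171i - 19, which is nonnegative for all i ≥ 24.
Combining, 2^(i + 1) ≥ 38(i+1)^4 - 19(i+1).
This completes the induction.
Hence the smallest such N is 24.

N = 24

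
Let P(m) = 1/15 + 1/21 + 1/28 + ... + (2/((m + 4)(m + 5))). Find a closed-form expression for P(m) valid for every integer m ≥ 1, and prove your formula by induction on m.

We claim P(m) = 2m/(5(m + 5)) for all m ≥ 1.
When m = 1: P(1) = 1/15, and the closed form gives 1/15. They agree.
Suppose the result is true for m = j, so P(j) = 2j/(5(j + 5)).
Then P(j+1) = P(j) + (2/((j + 5)(j + 6))) = (2j/(5(j + 5))) + (2/((j + 5)(j + 6))).
Simplifying, P(j+1) = 2(j + 1)/(5(j + 6)) = 2(j+1)/(5((j+1) + 5)),
which is the closed form with m = j+1.
By induction, the statement is established for all m ≥ 1.

P(m) = 2m/(5(m + 5))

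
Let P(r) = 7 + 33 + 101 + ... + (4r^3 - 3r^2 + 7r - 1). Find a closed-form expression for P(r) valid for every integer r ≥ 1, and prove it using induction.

We claim P(r) = r(r^3 + r^2 + 3r + 2) for all r ≥ 1.
Base case (r = 1): P(1) = 7, and the closed form gives 7. They agree.
Inductive step: assume the claim holds for r = i, so P(i) = i(i^3 + i^2 + 3i + 2).
Then P(i+1) = P(i) + (4i^3 + 9i^2 + 13i + 7) = (i(i^3 + i^2 + 3i + 2)) + (4i^3 + 9i^2 + 13i + 7).
Simplifying, P(i+1) = (i + 1)(i^3 + 4i^2 + 8i + 7) = (i+1)((i+1)^3 + (i+1)^2 + 3(i+1) + 2),
which is the closed form with r = i+1.
Hence, by induction on r, the claim holds for every r ≥ 1.

P(r) = r(r^3 + r^2 + 3r + 2)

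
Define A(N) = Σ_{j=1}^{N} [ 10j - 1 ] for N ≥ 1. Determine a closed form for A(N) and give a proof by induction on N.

We claim A(N) = N(5N + 4) for all N ≥ 1.
Base step (N = 1): A(1) = 9, and the closed form gives 9. They agree.
For the inductive step, assume it holds for an arbitrary j ≥ 1, so A(j) = j(5j + 4).
Then A(j+1) = A(j) + (10j + 9) = (j(5j + 4)) + (10j + 9).
Simplifying, A(j+1) = (j + 1)(5j + 9) = (j+1)(5(j+1) + 4),
which is the closed form with N = j+1.
Hence, by induction on N, the claim holds for every N ≥ 1.

A(N) = N(5N + 4)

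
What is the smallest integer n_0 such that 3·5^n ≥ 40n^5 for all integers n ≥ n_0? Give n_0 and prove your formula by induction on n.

At n = 8: 1171875 < 1310720, so the inequality fails and n_0 ≥ 9. We prove 3·5^n ≥ 40n^5 for all n ≥ 9.
When n = 9: 3·5^n = 5859375 and 40n^5 = 2361960, so 5859375 ≥ 2361960.
Inductive step: assume the claim holds for n = i, so 3·5^i ≥ 40i^5.
Then 3·5^(i + 1) = 5·(3·5^i) ≥ 5·(40i^5).
Also, for i ≥ 9 we have 5·(40i^5) ≥ 40(i+1)^5, since 5 ≥ (1 + 1/i)^5 for all i ≥ 9.
Combining, 3·5^(i + 1) ≥ 40(i+1)^5.
By induction, the statement is established for all n ≥ 9.
Hence the smallest such n_0 is 9.

n_0 = 9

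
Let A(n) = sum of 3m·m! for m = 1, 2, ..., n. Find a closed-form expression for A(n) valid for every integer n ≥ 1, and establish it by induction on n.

We claim A(n) = 3(n + 1)! - 3 for all n ≥ 1.
Base step (n = 1): A(1) = 3, and the closed form gives 3. They agree.
For the inductive step, assume it holds for an arbitrary m ≥ 1, so A(m) = 3(m + 1)! - 3.
Then A(m+1) = A(m) + (3(m + 1)(m + 1)!) = (3(m + 1)! - 3) + (3(m + 1)(m + 1)!).
Simplifying, A(m+1) = 3((m+1) + 1)! - 3,
which is the closed form with n = m+1.
This completes the induction.

A(n) = 3(n + 1)! - 3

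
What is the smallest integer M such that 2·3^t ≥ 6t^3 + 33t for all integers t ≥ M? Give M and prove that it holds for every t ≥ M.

At t = 6: 1458 < 1494, so the inequality fails and M ≥ 7. We prove 2·3^t ≥ 6t^3 + 33t for all t ≥ 7.
Base step (t = 7): 2·3^t = 4374 and 6t^3 + 33t = 2289, so 4374 ≥ 2289.
Suppose the result is true for t = m, so 2·3^m ≥ 6m^3 + 33m.
Then 2·3^(m + 1) = 3·(2·3^m) ≥ 3·(6m^3 + 33m).
Also, for m ≥ 7 we have 3·(6m^3 + 33m) ≥ 6(m+1)^3 + 33(m+1), since 3·(6m^3 + 33m) − (6(m+1)^3 + 33(m+1)) = 12m^3 - 18m^2 + 48m - 39, which is nonnegative for all m ≥ 7.
Combining, 2·3^(m + 1) ≥ 6(m+1)^3 + 33(m+1).
This completes the induction.
Hence the smallest such M is 7.

M = 7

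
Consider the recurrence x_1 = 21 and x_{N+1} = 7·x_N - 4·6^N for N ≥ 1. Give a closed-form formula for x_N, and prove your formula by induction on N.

Computing the first terms: x_1 = 21, x_2 = 123, x_3 = 717. This suggests x_N = 4·6^N - 3·7^(N - 1).
For the base case N = 1: the formula gives 21 = 21 = x_1.
Inductive step: assume the claim holds for N = i, so x_i = 4·6^i - 3·7^(i - 1).
Then x_{i+1} = 7·x_i - 4·6^i = 7·(4·6^i - 3·7^(i - 1)) - 4·6^i = 4·6^(i + 1) - 3·7^i = 4·6^(i+1) - 3·7^((i+1) - 1),
which is the claimed formula at N = i+1.
This completes the induction.

x_N = 4·6^N - 3·7^(N - 1)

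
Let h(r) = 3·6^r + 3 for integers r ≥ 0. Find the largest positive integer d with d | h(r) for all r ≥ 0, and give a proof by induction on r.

d = 3

Computing the first values: h(0) = 6 and h(1) = 21; gcd(6, 21) = 3, so d ≤ 3.
We prove 3 | 3·6^r + 3 for all r ≥ 0 by induction on r.
For the base case r = 0: h(0) = 6 = 3·(2), so 3 | h(0).
Inductive step: suppose the statement holds for some p ≥ 0, i.e. 3 | h(p). Then
h(p+1) = 3·6^(p+1) + 3 = 6·(3·6^p + 3) - 15 = 6·h(p) - 15. The first term is divisible by 3 by the inductive hypothesis, and -15 is divisible by 3. Hence 3 | h(p+1).
This completes the induction.
Therefore the largest such d is 3.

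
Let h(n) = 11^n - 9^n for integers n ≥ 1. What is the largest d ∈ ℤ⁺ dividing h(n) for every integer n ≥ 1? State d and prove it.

d = 2

Computing the first values: h(1) = 2 and h(2) = 40; gcd(2, 40) = 2, so d ≤ 2.
We prove 2 | 11^n - 9^n for all n ≥ 1 by induction on n.
When n = 1: h(1) = 2 = 2·(1), so 2 | h(1).
Inductive step: assume the claim holds for n = p, i.e. 2 | h(p). Then
11^{p+1} − 9^{p+1} = 11·11^p − 9·9^p = 11·(11^p − 9^p) + (2)·9^p. The first term is divisible by 2 by the inductive hypothesis, and the second term (2)·9^p is divisible by 2 since 2 | 2. Hence 2 | h(p+1).
By the principle of mathematical induction, the result holds for all n ≥ 1.
Therefore the largest such d is 2.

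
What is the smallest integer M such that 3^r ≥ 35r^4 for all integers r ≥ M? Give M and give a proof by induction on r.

At r = 12: 531441 < 725760, so the inequality fails and M ≥ 13. We prove 3^r ≥ 35r^4 for all r ≥ 13.
When r = 13: 3^r = 1594323 and 35r^4 = 999635, so 1594323 ≥ 999635.
For the inductive step, assume it holds for an arbitrary i ≥ 13, so 3^i ≥ 35i^4.
Then 3^(i + 1) = 3·(3^i) ≥ 3·(35i^4).
Also, for i ≥ 13 we have 3·(35i^4) ≥ 35(i+1)^4, since 3 ≥ (1 + 1/i)^4 for all i ≥ 13.
Combining, 3^(i + 1) ≥ 35(i+1)^4.
This completes the induction.
Hence the smallest such M is 13.

M = 13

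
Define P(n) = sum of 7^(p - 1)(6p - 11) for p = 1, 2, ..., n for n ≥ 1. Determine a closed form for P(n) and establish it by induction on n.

P(n) = 7^n(n - 2) + 2

We claim P(n) = 7^n(n - 2) + 2 for all n ≥ 1.
Base case (n = 1): P(1) = -5, and the closed form gives -5. They agree.
For the inductive step, assume it holds for an arbitrary p ≥ 1, so P(p) = 7^p(p - 2) + 2.
Then P(p+1) = P(p) + (7^p(6p - 5)) = (7^p(p - 2) + 2) + (7^p(6p - 5)).
Simplifying, P(p+1) = 7^(p + 1)p - 7^(p + 1) + 2 = 7^(p+1)((p+1) - 2) + 2,
which is the closed form with n = p+1.
By induction, the statement is established for all n ≥ 1.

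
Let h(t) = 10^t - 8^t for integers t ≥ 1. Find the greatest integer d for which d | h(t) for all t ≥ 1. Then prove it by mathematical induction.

d = 2

Computing the first values: h(1) = 2 and h(2) = 36; gcd(2, 36) = 2, so d ≤ 2.
We prove 2 | 10^t - 8^t for all t ≥ 1 by induction on t.
Base step (t = 1): h(1) = 2 = 2·(1), so 2 | h(1).
Inductive step: assume the claim holds for t = p, i.e. 2 | h(p). Then
10^{p+1} − 8^{p+1} = 10·10^p − 8·8^p = 10·(10^p − 8^p) + (2)·8^p. The first term is divisible by 2 by the inductive hypothesis, and the second term (2)·8^p is divisible by 2 since 2 | 2. Hence 2 | h(p+1).
By induction, the statement is established for all t ≥ 1.
Therefore the largest such d is 2.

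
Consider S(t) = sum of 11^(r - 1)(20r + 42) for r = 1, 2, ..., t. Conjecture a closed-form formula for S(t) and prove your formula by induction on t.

We claim S(t) = 2·11^t(t + 2) - 4 for all t ≥ 1.
For the base case t = 1: S(1) = 62, and the closed form gives 62. They agree.
Inductive step: assume the claim holds for t = r, so S(r) = 2·11^r(r + 2) - 4.
Then S(r+1) = S(r) + (11^r(20r + 62)) = (2·11^r(r + 2) - 4) + (11^r(20r + 62)).
Simplifying, S(r+1) = 22·11^r·r + 66·11^r - 4 = 2·11^(r+1)((r+1) + 2) - 4,
which is the closed form with t = r+1.
By induction, the statement is established for all t ≥ 1.

S(t) = 2·11^t(t + 2) - 4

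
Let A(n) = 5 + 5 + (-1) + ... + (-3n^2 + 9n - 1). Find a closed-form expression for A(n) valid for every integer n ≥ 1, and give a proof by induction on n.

We claim A(n) = -n(n^2 - 3n - 3) for all n ≥ 1.
Base case (n = 1): A(1) = 5, and the closed form gives 5. They agree.
For the inductive step, assume it holds for an arbitrary p ≥ 1, so A(p) = p(-p^2 + 3p + 3).
Then A(p+1) = A(p) + (-3p^2 + 3p + 5) = (p(-p^2 + 3p + 3)) + (-3p^2 + 3p + 5).
Simplifying, A(p+1) = -(p + 1)(p^2 - p - 5) = -(p+1)((p+1)^2 - 3(p+1) - 3),
which is the closed form with n = p+1.
This completes the induction.

A(n) = -n(n^2 - 3n - 3)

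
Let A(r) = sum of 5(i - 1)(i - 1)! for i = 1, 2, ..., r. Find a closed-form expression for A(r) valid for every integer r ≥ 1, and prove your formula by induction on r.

We claim A(r) = 5r! - 5 for all r ≥ 1.
When r = 1: A(1) = 0, and the closed form gives 0. They agree.
Inductive step: assume the claim holds for r = i, so A(i) = 5i! - 5.
Then A(i+1) = A(i) + (5i·i!) = (5i! - 5) + (5i·i!).
Simplifying, A(i+1) = 5(i+1)! - 5,
which is the closed form with r = i+1.
By the principle of mathematical induction, the result holds for all r ≥ 1.

A(r) = 5r! - 5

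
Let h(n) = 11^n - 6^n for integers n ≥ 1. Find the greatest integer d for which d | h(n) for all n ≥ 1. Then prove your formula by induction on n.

d = 5

Computing the first values: h(1) = 5 and h(2) = 85; gcd(5, 85) = 5, so d ≤ 5.
We prove 5 | 11^n - 6^n for all n ≥ 1 by induction on n.
Base case (n = 1): h(1) = 5 = 5·(1), so 5 | h(1).
Inductive step: assume the claim holds for n = k, i.e. 5 | h(k). Then
11^{k+1} − 6^{k+1} = 11·11^k − 6·6^k = 11·(11^k − 6^k) + (5)·6^k. The first term is divisible by 5 by the inductive hypothesis, and the second term (5)·6^k is divisible by 5 since 5 | 5. Hence 5 | h(k+1).
By induction, the statement is established for all n ≥ 1.
Therefore the largest such d is 5.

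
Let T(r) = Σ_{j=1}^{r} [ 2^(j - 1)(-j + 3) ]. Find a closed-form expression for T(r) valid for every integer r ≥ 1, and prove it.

We claim T(r) = 2^r(-r + 4) - 4 for all r ≥ 1.
Base step (r = 1): T(1) = 2, and the closed form gives 2. They agree.
For the inductive step, assume it holds for an arbitrary j ≥ 1, so T(j) = 2^j(-j + 4) - 4.
Then T(j+1) = T(j) + (2^j(-j + 2)) = (2^j(-j + 4) - 4) + (2^j(-j + 2)).
Simplifying, T(j+1) = -2·2^j·j + 6·2^j - 4 = 2^(j+1)(-(j+1) + 4) - 4,
which is the closed form with r = j+1.
By the principle of mathematical induction, the result holds for all r ≥ 1.

T(r) = 2^r(-r + 4) - 4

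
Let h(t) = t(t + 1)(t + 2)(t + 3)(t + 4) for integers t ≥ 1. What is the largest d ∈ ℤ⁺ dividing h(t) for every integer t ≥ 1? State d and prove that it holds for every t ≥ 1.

d = 120

Computing the first values: h(1) = 120 and h(2) = 720; gcd(120, 720) = 120, so d ≤ 120.
We prove 120 | t(t + 1)(t + 2)(t + 3)(t + 4) for all t ≥ 1 by induction on t.
Base case (t = 1): h(1) = 120 = 120·(1), so 120 | h(1).
Inductive step: suppose the statement holds for some m ≥ 1, i.e. 120 | h(m). Then
h(m+1) − h(m) = (m+1)·(m+2)·(m+3)·(m+4)·(m+5) − m·(m+1)·(m+2)·(m+3)·(m+4) = (m+1)·(m+2)·(m+3)·(m+4)·[(m+5) − m] = 5·(m+1)·(m+2)·(m+3)·(m+4). The product of 4 consecutive integers is divisible by (4)! = 24, so h(m+1) − h(m) is divisible by 5·24 = 120. By the inductive hypothesis 120 | h(m), hence 120 | h(m+1).
Hence, by induction on t, the claim holds for every t ≥ 1.
Therefore the largest such d is 120.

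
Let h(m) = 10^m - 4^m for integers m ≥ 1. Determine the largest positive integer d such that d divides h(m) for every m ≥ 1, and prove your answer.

Computing the first values: h(1) = 6 and h(2) = 84; gcd(6, 84) = 6, so d ≤ 6.
We prove 6 | 10^m - 4^m for all m ≥ 1 by induction on m.
Base case (m = 1): h(1) = 6 = 6·(1), so 6 | h(1).
For the inductive step, assume it holds for an arbitrary i ≥ 1, i.e. 6 | h(i). Then
10^{i+1} − 4^{i+1} = 10·10^i − 4·4^i = 10·(10^i − 4^i) + (6)·4^i. The first term is divisible by 6 by the inductive hypothesis, and the second term (6)·4^i is divisible by 6 since 6 | 6. Hence 6 | h(i+1).
This completes the induction.
Therefore the largest such d is 6.

d = 6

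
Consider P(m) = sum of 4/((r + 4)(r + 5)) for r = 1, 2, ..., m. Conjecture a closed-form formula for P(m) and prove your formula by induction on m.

We claim P(m) = 4m/(5(m + 5)) for all m ≥ 1.
Base step (m = 1): P(1) = 2/15, and the closed form gives 2/15. They agree.
Inductive step: assume the claim holds for m = r, so P(r) = 4r/(5(r + 5)).
Then P(r+1) = P(r) + (4/((r + 5)(r + 6))) = (4r/(5(r + 5))) + (4/((r + 5)(r + 6))).
Simplifying, P(r+1) = 4(r + 1)/(5(r + 6)) = 4(r+1)/(5((r+1) + 5)),
which is the closed form with m = r+1.
This completes the induction.

P(m) = 4m/(5(m + 5))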